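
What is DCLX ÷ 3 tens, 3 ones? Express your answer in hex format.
Convert DCLX (Roman numeral) → 500 + 100 + 50 + 10 = 660 (decimal)
Convert 3 tens, 3 ones (place-value notation) → 3×10 + 3 = 33 (decimal)
Compute 660 ÷ 33 = 20
Convert 20 (decimal) → 20 = 1×16 + 4 → 0x14 (hexadecimal)
0x14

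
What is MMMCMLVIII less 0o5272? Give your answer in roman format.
Convert MMMCMLVIII (Roman numeral) → 1000 + 1000 + 1000 + 900 + 50 + 5 + 1 + 1 + 1 = 3958 (decimal)
Convert 0o5272 (octal) → 5×512 + 2×64 + 7×8 + 2 = 2746 (decimal)
Compute 3958 - 2746 = 1212
Convert 1212 (decimal) → 1212 = 1000 + 100 + 100 + 10 + 1 + 1 → MCCXII (Roman numeral)
MCCXII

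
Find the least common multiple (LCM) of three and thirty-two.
Convert three (English words) → 3 (decimal)
Convert thirty-two (English words) → 32 (decimal)
Compute lcm(3, 32) = 96
96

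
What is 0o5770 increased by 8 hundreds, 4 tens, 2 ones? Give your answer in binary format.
Convert 0o5770 (octal) → 5×512 + 7×64 + 7×8 = 3064 (decimal)
Convert 8 hundreds, 4 tens, 2 ones (place-value notation) → 8×100 + 4×10 + 2 = 842 (decimal)
Compute 3064 + 842 = 3906
Convert 3906 (decimal) → 3906 = 2048 + 1024 + 512 + 256 + 64 + 2 → 0b111101000010 (binary)
0b111101000010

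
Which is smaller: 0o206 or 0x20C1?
Convert 0o206 (octal) → 2×64 + 6 = 134 (decimal)
Convert 0x20C1 (hexadecimal) → 2×4096 + 12×16 + 1 = 8385 (decimal)
Compare 134 vs 8385: smaller = 134
134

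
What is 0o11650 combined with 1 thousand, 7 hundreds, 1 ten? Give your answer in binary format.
Convert 0o11650 (octal) → 1×4096 + 1×512 + 6×64 + 5×8 = 5032 (decimal)
Convert 1 thousand, 7 hundreds, 1 ten (place-value notation) → 1×1000 + 7×100 + 1×10 = 1710 (decimal)
Compute 5032 + 1710 = 6742
Convert 6742 (decimal) → 6742 = 4096 + 2048 + 512 + 64 + 16 + 4 + 2 → 0b1101001010110 (binary)
0b1101001010110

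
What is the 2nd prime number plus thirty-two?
The 2nd prime number = 3
Convert thirty-two (English words) → 32 (decimal)
Compute 3 + 32 = 35
35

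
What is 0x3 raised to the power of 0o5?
Convert 0x3 (hexadecimal) → 3 (decimal)
Convert 0o5 (octal) → 5 (decimal)
Compute 3 ^ 5 = 243
243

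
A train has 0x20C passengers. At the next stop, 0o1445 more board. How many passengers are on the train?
Convert 0x20C (hexadecimal) → 2×256 + 12 = 524 (decimal)
Convert 0o1445 (octal) → 1×512 + 4×64 + 4×8 + 5 = 805 (decimal)
Compute 524 + 805 = 1329
1329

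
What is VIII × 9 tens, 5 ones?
Convert VIII (Roman numeral) → 5 + 1 + 1 + 1 = 8 (decimal)
Convert 9 tens, 5 ones (place-value notation) → 9×10 + 5 = 95 (decimal)
Compute 8 × 95 = 760
760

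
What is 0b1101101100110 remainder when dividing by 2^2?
Convert 0b1101101100110 (binary) → 4096 + 2048 + 512 + 256 + 64 + 32 + 4 + 2 = 7014 (decimal)
Convert 2^2 (power) → 4 (decimal)
Compute 7014 mod 4 = 2
2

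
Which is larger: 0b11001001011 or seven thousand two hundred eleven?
Convert 0b11001001011 (binary) → 1024 + 512 + 64 + 8 + 2 + 1 = 1611 (decimal)
Convert seven thousand two hundred eleven (English words) → 7×1000 + 2×100 + 11 = 7211 (decimal)
Compare 1611 vs 7211: larger = 7211
7211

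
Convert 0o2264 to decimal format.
Convert 0o2264 (octal) → 2×512 + 2×64 + 6×8 + 4 = 1204 (decimal)
1204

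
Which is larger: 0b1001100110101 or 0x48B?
Convert 0b1001100110101 (binary) → 4096 + 512 + 256 + 32 + 16 + 4 + 1 = 4917 (decimal)
Convert 0x48B (hexadecimal) → 4×256 + 8×16 + 11 = 1163 (decimal)
Compare 4917 vs 1163: larger = 4917
4917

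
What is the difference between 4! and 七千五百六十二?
Convert 4! (factorial) → 24 (decimal)
Convert 七千五百六十二 (Chinese numeral) → 7×1000 + 5×100 + 6×10 + 2 = 7562 (decimal)
Difference: |24 - 7562| = 7538
7538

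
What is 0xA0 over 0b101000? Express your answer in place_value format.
Convert 0xA0 (hexadecimal) → 10×16 = 160 (decimal)
Convert 0b101000 (binary) → 32 + 8 = 40 (decimal)
Compute 160 ÷ 40 = 4
Convert 4 (decimal) → 4 ones (place-value notation)
4 ones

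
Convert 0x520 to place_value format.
Convert 0x520 (hexadecimal) → 5×256 + 2×16 = 1312 (decimal)
Convert 1312 (decimal) → 1312 = 1×1000 + 3×100 + 1×10 + 2 → 1 thousand, 3 hundreds, 1 ten, 2 ones (place-value notation)
1 thousand, 3 hundreds, 1 ten, 2 ones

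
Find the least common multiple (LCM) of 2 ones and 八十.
Convert 2 ones (place-value notation) → 2 (decimal)
Convert 八十 (Chinese numeral) → 8×10 = 80 (decimal)
Compute lcm(2, 80) = 80
80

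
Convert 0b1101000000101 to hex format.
Convert 0b1101000000101 (binary) → 4096 + 2048 + 512 + 4 + 1 = 6661 (decimal)
Convert 6661 (decimal) → 6661 = 1×4096 + 10×256 + 5 → 0x1A05 (hexadecimal)
0x1A05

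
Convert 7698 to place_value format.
Convert 7698 (decimal) → 7698 = 7×1000 + 6×100 + 9×10 + 8 → 7 thousands, 6 hundreds, 9 tens, 8 ones (place-value notation)
7 thousands, 6 hundreds, 9 tens, 8 ones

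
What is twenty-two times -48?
Convert twenty-two (English words) → 22 (decimal)
Compute 22 × -48 = -1056
-1056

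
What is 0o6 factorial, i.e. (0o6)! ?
Convert 0o6 (octal) → 6 (decimal)
Compute 6! = 720
720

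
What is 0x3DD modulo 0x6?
Convert 0x3DD (hexadecimal) → 3×256 + 13×16 + 13 = 989 (decimal)
Convert 0x6 (hexadecimal) → 6 (decimal)
Compute 989 mod 6 = 5
5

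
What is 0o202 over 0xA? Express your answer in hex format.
Convert 0o202 (octal) → 2×64 + 2 = 130 (decimal)
Convert 0xA (hexadecimal) → 10 (decimal)
Compute 130 ÷ 10 = 13
Convert 13 (decimal) → 0xD (hexadecimal)
0xD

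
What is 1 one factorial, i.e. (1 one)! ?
Convert 1 one (place-value notation) → 1 (decimal)
Compute 1! = 1
1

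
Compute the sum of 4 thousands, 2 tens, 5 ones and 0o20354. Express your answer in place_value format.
Convert 4 thousands, 2 tens, 5 ones (place-value notation) → 4×1000 + 2×10 + 5 = 4025 (decimal)
Convert 0o20354 (octal) → 2×4096 + 3×64 + 5×8 + 4 = 8428 (decimal)
Compute 4025 + 8428 = 12453
Convert 12453 (decimal) → 12453 = 12×1000 + 4×100 + 5×10 + 3 → 12 thousands, 4 hundreds, 5 tens, 3 ones (place-value notation)
12 thousands, 4 hundreds, 5 tens, 3 ones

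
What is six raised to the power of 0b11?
Convert six (English words) → 6 (decimal)
Convert 0b11 (binary) → 2 + 1 = 3 (decimal)
Compute 6 ^ 3 = 216
216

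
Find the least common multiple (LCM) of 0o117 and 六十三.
Convert 0o117 (octal) → 1×64 + 1×8 + 7 = 79 (decimal)
Convert 六十三 (Chinese numeral) → 6×10 + 3 = 63 (decimal)
Compute lcm(79, 63) = 4977
4977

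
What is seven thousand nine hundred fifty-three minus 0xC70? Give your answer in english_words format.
Convert seven thousand nine hundred fifty-three (English words) → 7×1000 + 9×100 + 53 = 7953 (decimal)
Convert 0xC70 (hexadecimal) → 12×256 + 7×16 = 3184 (decimal)
Compute 7953 - 3184 = 4769
Convert 4769 (decimal) → 4769 = 4×1000 + 7×100 + 69 → four thousand seven hundred sixty-nine (English words)
four thousand seven hundred sixty-nine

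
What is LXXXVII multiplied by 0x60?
Convert LXXXVII (Roman numeral) → 50 + 10 + 10 + 10 + 5 + 1 + 1 = 87 (decimal)
Convert 0x60 (hexadecimal) → 6×16 = 96 (decimal)
Compute 87 × 96 = 8352
8352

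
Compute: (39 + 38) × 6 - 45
Parentheses first: 39 + 38 = 77
Multiply: 77 × 6 = 462
Subtract: 462 - 45 = 417
417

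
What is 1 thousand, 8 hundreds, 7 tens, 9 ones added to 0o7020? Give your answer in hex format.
Convert 1 thousand, 8 hundreds, 7 tens, 9 ones (place-value notation) → 1×1000 + 8×100 + 7×10 + 9 = 1879 (decimal)
Convert 0o7020 (octal) → 7×512 + 2×8 = 3600 (decimal)
Compute 1879 + 3600 = 5479
Convert 5479 (decimal) → 5479 = 1×4096 + 5×256 + 6×16 + 7 → 0x1567 (hexadecimal)
0x1567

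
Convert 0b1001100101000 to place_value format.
Convert 0b1001100101000 (binary) → 4096 + 512 + 256 + 32 + 8 = 4904 (decimal)
Convert 4904 (decimal) → 4904 = 4×1000 + 9×100 + 4 → 4 thousands, 9 hundreds, 4 ones (place-value notation)
4 thousands, 9 hundreds, 4 ones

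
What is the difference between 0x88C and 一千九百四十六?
Convert 0x88C (hexadecimal) → 8×256 + 8×16 + 12 = 2188 (decimal)
Convert 一千九百四十六 (Chinese numeral) → 1×1000 + 9×100 + 4×10 + 6 = 1946 (decimal)
Difference: |2188 - 1946| = 242
242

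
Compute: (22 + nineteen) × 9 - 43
Convert nineteen (English words) → 19 (decimal)
Expression in decimal: (22 + 19) × 9 - 43
Parentheses first: 22 + 19 = 41
Multiply: 41 × 9 = 369
Subtract: 369 - 43 = 326
326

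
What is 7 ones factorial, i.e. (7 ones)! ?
Convert 7 ones (place-value notation) → 7 (decimal)
Compute 7! = 5040
5040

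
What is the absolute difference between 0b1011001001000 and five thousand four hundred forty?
Convert 0b1011001001000 (binary) → 4096 + 1024 + 512 + 64 + 8 = 5704 (decimal)
Convert five thousand four hundred forty (English words) → 5×1000 + 4×100 + 40 = 5440 (decimal)
Compute |5704 - 5440| = 264
264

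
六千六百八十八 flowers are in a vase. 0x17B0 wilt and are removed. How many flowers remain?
Convert 六千六百八十八 (Chinese numeral) → 6×1000 + 6×100 + 8×10 + 8 = 6688 (decimal)
Convert 0x17B0 (hexadecimal) → 1×4096 + 7×256 + 11×16 = 6064 (decimal)
Compute 6688 - 6064 = 624
624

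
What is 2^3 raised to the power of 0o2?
Convert 2^3 (power) → 8 (decimal)
Convert 0o2 (octal) → 2 (decimal)
Compute 8 ^ 2 = 64
64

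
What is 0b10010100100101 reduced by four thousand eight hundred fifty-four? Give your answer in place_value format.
Convert 0b10010100100101 (binary) → 8192 + 1024 + 256 + 32 + 4 + 1 = 9509 (decimal)
Convert four thousand eight hundred fifty-four (English words) → 4×1000 + 8×100 + 54 = 4854 (decimal)
Compute 9509 - 4854 = 4655
Convert 4655 (decimal) → 4655 = 4×1000 + 6×100 + 5×10 + 5 → 4 thousands, 6 hundreds, 5 tens, 5 ones (place-value notation)
4 thousands, 6 hundreds, 5 tens, 5 ones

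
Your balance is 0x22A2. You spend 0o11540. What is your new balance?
Convert 0x22A2 (hexadecimal) → 2×4096 + 2×256 + 10×16 + 2 = 8866 (decimal)
Convert 0o11540 (octal) → 1×4096 + 1×512 + 5×64 + 4×8 = 4960 (decimal)
Compute 8866 - 4960 = 3906
3906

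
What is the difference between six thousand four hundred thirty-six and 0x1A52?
Convert six thousand four hundred thirty-six (English words) → 6×1000 + 4×100 + 36 = 6436 (decimal)
Convert 0x1A52 (hexadecimal) → 1×4096 + 10×256 + 5×16 + 2 = 6738 (decimal)
Difference: |6436 - 6738| = 302
302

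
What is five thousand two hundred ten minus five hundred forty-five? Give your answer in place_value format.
Convert five thousand two hundred ten (English words) → 5×1000 + 2×100 + 10 = 5210 (decimal)
Convert five hundred forty-five (English words) → 5×100 + 45 = 545 (decimal)
Compute 5210 - 545 = 4665
Convert 4665 (decimal) → 4665 = 4×1000 + 6×100 + 6×10 + 5 → 4 thousands, 6 hundreds, 6 tens, 5 ones (place-value notation)
4 thousands, 6 hundreds, 6 tens, 5 ones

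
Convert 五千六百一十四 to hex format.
Convert 五千六百一十四 (Chinese numeral) → 5×1000 + 6×100 + 1×10 + 4 = 5614 (decimal)
Convert 5614 (decimal) → 5614 = 1×4096 + 5×256 + 14×16 + 14 → 0x15EE (hexadecimal)
0x15EE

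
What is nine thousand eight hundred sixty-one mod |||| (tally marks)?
Convert nine thousand eight hundred sixty-one (English words) → 9×1000 + 8×100 + 61 = 9861 (decimal)
Convert |||| (tally marks) → 4 (decimal)
Compute 9861 mod 4 = 1
1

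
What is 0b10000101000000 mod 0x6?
Convert 0b10000101000000 (binary) → 8192 + 256 + 64 = 8512 (decimal)
Convert 0x6 (hexadecimal) → 6 (decimal)
Compute 8512 mod 6 = 4
4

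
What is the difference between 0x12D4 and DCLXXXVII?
Convert 0x12D4 (hexadecimal) → 1×4096 + 2×256 + 13×16 + 4 = 4820 (decimal)
Convert DCLXXXVII (Roman numeral) → 500 + 100 + 50 + 10 + 10 + 10 + 5 + 1 + 1 = 687 (decimal)
Difference: |4820 - 687| = 4133
4133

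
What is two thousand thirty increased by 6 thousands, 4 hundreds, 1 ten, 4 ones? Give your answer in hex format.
Convert two thousand thirty (English words) → 2×1000 + 30 = 2030 (decimal)
Convert 6 thousands, 4 hundreds, 1 ten, 4 ones (place-value notation) → 6×1000 + 4×100 + 1×10 + 4 = 6414 (decimal)
Compute 2030 + 6414 = 8444
Convert 8444 (decimal) → 8444 = 2×4096 + 15×16 + 12 → 0x20FC (hexadecimal)
0x20FC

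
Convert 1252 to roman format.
Convert 1252 (decimal) → 1252 = 1000 + 100 + 100 + 50 + 1 + 1 → MCCLII (Roman numeral)
MCCLII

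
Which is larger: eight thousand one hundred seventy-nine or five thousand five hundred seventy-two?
Convert eight thousand one hundred seventy-nine (English words) → 8×1000 + 1×100 + 79 = 8179 (decimal)
Convert five thousand five hundred seventy-two (English words) → 5×1000 + 5×100 + 72 = 5572 (decimal)
Compare 8179 vs 5572: larger = 8179
8179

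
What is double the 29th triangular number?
The 29th triangular number = 29×30/2 = 435
Compute 435 × 2 = 870
870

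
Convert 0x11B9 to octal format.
Convert 0x11B9 (hexadecimal) → 1×4096 + 1×256 + 11×16 + 9 = 4537 (decimal)
Convert 4537 (decimal) → 4537 = 1×4096 + 6×64 + 7×8 + 1 → 0o10671 (octal)
0o10671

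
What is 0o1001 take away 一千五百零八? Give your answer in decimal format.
Convert 0o1001 (octal) → 1×512 + 1 = 513 (decimal)
Convert 一千五百零八 (Chinese numeral) → 1×1000 + 5×100 + 8 = 1508 (decimal)
Compute 513 - 1508 = -995
-995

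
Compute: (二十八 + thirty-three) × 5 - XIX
Convert 二十八 (Chinese numeral) → 2×10 + 8 = 28 (decimal)
Convert thirty-three (English words) → 33 (decimal)
Convert XIX (Roman numeral) → 10 + 9 = 19 (decimal)
Expression in decimal: (28 + 33) × 5 - 19
Parentheses first: 28 + 33 = 61
Multiply: 61 × 5 = 305
Subtract: 305 - 19 = 286
286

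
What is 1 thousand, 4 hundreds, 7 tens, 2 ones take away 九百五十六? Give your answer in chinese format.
Convert 1 thousand, 4 hundreds, 7 tens, 2 ones (place-value notation) → 1×1000 + 4×100 + 7×10 + 2 = 1472 (decimal)
Convert 九百五十六 (Chinese numeral) → 9×100 + 5×10 + 6 = 956 (decimal)
Compute 1472 - 956 = 516
Convert 516 (decimal) → 516 = 5×100 + 1×10 + 6 → 五百一十六 (Chinese numeral)
五百一十六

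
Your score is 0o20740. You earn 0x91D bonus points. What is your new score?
Convert 0o20740 (octal) → 2×4096 + 7×64 + 4×8 = 8672 (decimal)
Convert 0x91D (hexadecimal) → 9×256 + 1×16 + 13 = 2333 (decimal)
Compute 8672 + 2333 = 11005
11005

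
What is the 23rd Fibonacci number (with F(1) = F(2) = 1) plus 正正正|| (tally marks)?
The 23rd Fibonacci number (with F(1) = F(2) = 1) = 28657
Convert 正正正|| (tally marks) → 5 + 5 + 5 + 2 = 17 (decimal)
Compute 28657 + 17 = 28674
28674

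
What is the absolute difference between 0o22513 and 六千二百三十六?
Convert 0o22513 (octal) → 2×4096 + 2×512 + 5×64 + 1×8 + 3 = 9547 (decimal)
Convert 六千二百三十六 (Chinese numeral) → 6×1000 + 2×100 + 3×10 + 6 = 6236 (decimal)
Compute |9547 - 6236| = 3311
3311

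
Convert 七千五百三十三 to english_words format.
Convert 七千五百三十三 (Chinese numeral) → 7×1000 + 5×100 + 3×10 + 3 = 7533 (decimal)
Convert 7533 (decimal) → 7533 = 7×1000 + 5×100 + 33 → seven thousand five hundred thirty-three (English words)
seven thousand five hundred thirty-three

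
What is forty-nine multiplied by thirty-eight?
Convert forty-nine (English words) → 49 (decimal)
Convert thirty-eight (English words) → 38 (decimal)
Compute 49 × 38 = 1862
1862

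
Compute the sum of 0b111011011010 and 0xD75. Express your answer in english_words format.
Convert 0b111011011010 (binary) → 2048 + 1024 + 512 + 128 + 64 + 16 + 8 + 2 = 3802 (decimal)
Convert 0xD75 (hexadecimal) → 13×256 + 7×16 + 5 = 3445 (decimal)
Compute 3802 + 3445 = 7247
Convert 7247 (decimal) → 7247 = 7×1000 + 2×100 + 47 → seven thousand two hundred forty-seven (English words)
seven thousand two hundred forty-seven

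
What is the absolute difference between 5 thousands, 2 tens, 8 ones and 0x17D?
Convert 5 thousands, 2 tens, 8 ones (place-value notation) → 5×1000 + 2×10 + 8 = 5028 (decimal)
Convert 0x17D (hexadecimal) → 1×256 + 7×16 + 13 = 381 (decimal)
Compute |5028 - 381| = 4647
4647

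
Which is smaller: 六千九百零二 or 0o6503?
Convert 六千九百零二 (Chinese numeral) → 6×1000 + 9×100 + 2 = 6902 (decimal)
Convert 0o6503 (octal) → 6×512 + 5×64 + 3 = 3395 (decimal)
Compare 6902 vs 3395: smaller = 3395
3395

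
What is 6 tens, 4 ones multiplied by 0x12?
Convert 6 tens, 4 ones (place-value notation) → 6×10 + 4 = 64 (decimal)
Convert 0x12 (hexadecimal) → 1×16 + 2 = 18 (decimal)
Compute 64 × 18 = 1152
1152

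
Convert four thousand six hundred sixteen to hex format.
Convert four thousand six hundred sixteen (English words) → 4×1000 + 6×100 + 16 = 4616 (decimal)
Convert 4616 (decimal) → 4616 = 1×4096 + 2×256 + 8 → 0x1208 (hexadecimal)
0x1208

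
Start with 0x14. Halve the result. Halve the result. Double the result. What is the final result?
Convert 0x14 (hexadecimal) → 1×16 + 4 = 20 (decimal)
Start: 20
20 ÷ 2 = 10
10 ÷ 2 = 5
5 × 2 = 10
10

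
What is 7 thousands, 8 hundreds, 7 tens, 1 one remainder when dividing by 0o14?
Convert 7 thousands, 8 hundreds, 7 tens, 1 one (place-value notation) → 7×1000 + 8×100 + 7×10 + 1 = 7871 (decimal)
Convert 0o14 (octal) → 1×8 + 4 = 12 (decimal)
Compute 7871 mod 12 = 11
11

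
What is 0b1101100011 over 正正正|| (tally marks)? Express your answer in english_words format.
Convert 0b1101100011 (binary) → 512 + 256 + 64 + 32 + 2 + 1 = 867 (decimal)
Convert 正正正|| (tally marks) → 5 + 5 + 5 + 2 = 17 (decimal)
Compute 867 ÷ 17 = 51
Convert 51 (decimal) → fifty-one (English words)
fifty-one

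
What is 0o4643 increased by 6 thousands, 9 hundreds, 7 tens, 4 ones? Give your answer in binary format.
Convert 0o4643 (octal) → 4×512 + 6×64 + 4×8 + 3 = 2467 (decimal)
Convert 6 thousands, 9 hundreds, 7 tens, 4 ones (place-value notation) → 6×1000 + 9×100 + 7×10 + 4 = 6974 (decimal)
Compute 2467 + 6974 = 9441
Convert 9441 (decimal) → 9441 = 8192 + 1024 + 128 + 64 + 32 + 1 → 0b10010011100001 (binary)
0b10010011100001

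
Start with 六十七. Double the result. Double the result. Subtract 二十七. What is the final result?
Convert 六十七 (Chinese numeral) → 6×10 + 7 = 67 (decimal)
Start: 67
67 × 2 = 134
134 × 2 = 268
Convert 二十七 (Chinese numeral) → 2×10 + 7 = 27 (decimal)
268 - 27 = 241
241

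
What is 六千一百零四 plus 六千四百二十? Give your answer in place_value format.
Convert 六千一百零四 (Chinese numeral) → 6×1000 + 1×100 + 4 = 6104 (decimal)
Convert 六千四百二十 (Chinese numeral) → 6×1000 + 4×100 + 2×10 = 6420 (decimal)
Compute 6104 + 6420 = 12524
Convert 12524 (decimal) → 12524 = 12×1000 + 5×100 + 2×10 + 4 → 12 thousands, 5 hundreds, 2 tens, 4 ones (place-value notation)
12 thousands, 5 hundreds, 2 tens, 4 ones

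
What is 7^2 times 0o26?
Convert 7^2 (power) → 49 (decimal)
Convert 0o26 (octal) → 2×8 + 6 = 22 (decimal)
Compute 49 × 22 = 1078
1078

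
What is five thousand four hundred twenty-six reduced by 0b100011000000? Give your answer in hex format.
Convert five thousand four hundred twenty-six (English words) → 5×1000 + 4×100 + 26 = 5426 (decimal)
Convert 0b100011000000 (binary) → 2048 + 128 + 64 = 2240 (decimal)
Compute 5426 - 2240 = 3186
Convert 3186 (decimal) → 3186 = 12×256 + 7×16 + 2 → 0xC72 (hexadecimal)
0xC72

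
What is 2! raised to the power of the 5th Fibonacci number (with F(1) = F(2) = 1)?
Convert 2! (factorial) → 2 (decimal)
Convert the 5th Fibonacci number (with F(1) = F(2) = 1) (Fibonacci index) → 1, 1, 2, 3, 5 → 5 (decimal)
Compute 2 ^ 5 = 32
32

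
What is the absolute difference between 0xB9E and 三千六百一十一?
Convert 0xB9E (hexadecimal) → 11×256 + 9×16 + 14 = 2974 (decimal)
Convert 三千六百一十一 (Chinese numeral) → 3×1000 + 6×100 + 1×10 + 1 = 3611 (decimal)
Compute |2974 - 3611| = 637
637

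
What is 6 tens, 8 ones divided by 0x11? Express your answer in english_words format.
Convert 6 tens, 8 ones (place-value notation) → 6×10 + 8 = 68 (decimal)
Convert 0x11 (hexadecimal) → 1×16 + 1 = 17 (decimal)
Compute 68 ÷ 17 = 4
Convert 4 (decimal) → four (English words)
four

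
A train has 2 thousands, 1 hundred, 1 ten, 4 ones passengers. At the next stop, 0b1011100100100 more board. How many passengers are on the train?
Convert 2 thousands, 1 hundred, 1 ten, 4 ones (place-value notation) → 2×1000 + 1×100 + 1×10 + 4 = 2114 (decimal)
Convert 0b1011100100100 (binary) → 4096 + 1024 + 512 + 256 + 32 + 4 = 5924 (decimal)
Compute 2114 + 5924 = 8038
8038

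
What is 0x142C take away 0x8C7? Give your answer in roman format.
Convert 0x142C (hexadecimal) → 1×4096 + 4×256 + 2×16 + 12 = 5164 (decimal)
Convert 0x8C7 (hexadecimal) → 8×256 + 12×16 + 7 = 2247 (decimal)
Compute 5164 - 2247 = 2917
Convert 2917 (decimal) → 2917 = 1000 + 1000 + 900 + 10 + 5 + 1 + 1 → MMCMXVII (Roman numeral)
MMCMXVII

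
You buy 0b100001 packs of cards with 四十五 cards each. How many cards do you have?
Convert 四十五 (Chinese numeral) → 4×10 + 5 = 45 (decimal)
Convert 0b100001 (binary) → 32 + 1 = 33 (decimal)
Compute 45 × 33 = 1485
1485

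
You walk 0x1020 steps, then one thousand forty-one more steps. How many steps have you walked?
Convert 0x1020 (hexadecimal) → 1×4096 + 2×16 = 4128 (decimal)
Convert one thousand forty-one (English words) → 1×1000 + 41 = 1041 (decimal)
Compute 4128 + 1041 = 5169
5169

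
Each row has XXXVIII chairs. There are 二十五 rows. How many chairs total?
Convert XXXVIII (Roman numeral) → 10 + 10 + 10 + 5 + 1 + 1 + 1 = 38 (decimal)
Convert 二十五 (Chinese numeral) → 2×10 + 5 = 25 (decimal)
Compute 38 × 25 = 950
950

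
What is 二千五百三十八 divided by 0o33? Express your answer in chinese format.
Convert 二千五百三十八 (Chinese numeral) → 2×1000 + 5×100 + 3×10 + 8 = 2538 (decimal)
Convert 0o33 (octal) → 3×8 + 3 = 27 (decimal)
Compute 2538 ÷ 27 = 94
Convert 94 (decimal) → 94 = 9×10 + 4 → 九十四 (Chinese numeral)
九十四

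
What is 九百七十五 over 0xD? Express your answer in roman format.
Convert 九百七十五 (Chinese numeral) → 9×100 + 7×10 + 5 = 975 (decimal)
Convert 0xD (hexadecimal) → 13 (decimal)
Compute 975 ÷ 13 = 75
Convert 75 (decimal) → 75 = 50 + 10 + 10 + 5 → LXXV (Roman numeral)
LXXV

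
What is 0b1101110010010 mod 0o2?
Convert 0b1101110010010 (binary) → 4096 + 2048 + 512 + 256 + 128 + 16 + 2 = 7058 (decimal)
Convert 0o2 (octal) → 2 (decimal)
Compute 7058 mod 2 = 0
0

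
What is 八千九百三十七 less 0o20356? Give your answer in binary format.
Convert 八千九百三十七 (Chinese numeral) → 8×1000 + 9×100 + 3×10 + 7 = 8937 (decimal)
Convert 0o20356 (octal) → 2×4096 + 3×64 + 5×8 + 6 = 8430 (decimal)
Compute 8937 - 8430 = 507
Convert 507 (decimal) → 507 = 256 + 128 + 64 + 32 + 16 + 8 + 2 + 1 → 0b111111011 (binary)
0b111111011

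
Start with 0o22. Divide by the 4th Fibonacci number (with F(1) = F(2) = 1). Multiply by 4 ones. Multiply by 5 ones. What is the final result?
Convert 0o22 (octal) → 2×8 + 2 = 18 (decimal)
Start: 18
Convert the 4th Fibonacci number (with F(1) = F(2) = 1) (Fibonacci index) → 1, 1, 2, 3 → 3 (decimal)
18 ÷ 3 = 6
Convert 4 ones (place-value notation) → 4 (decimal)
6 × 4 = 24
Convert 5 ones (place-value notation) → 5 (decimal)
24 × 5 = 120
120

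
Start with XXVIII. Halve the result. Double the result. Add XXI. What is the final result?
Convert XXVIII (Roman numeral) → 10 + 10 + 5 + 1 + 1 + 1 = 28 (decimal)
Start: 28
28 ÷ 2 = 14
14 × 2 = 28
Convert XXI (Roman numeral) → 10 + 10 + 1 = 21 (decimal)
28 + 21 = 49
49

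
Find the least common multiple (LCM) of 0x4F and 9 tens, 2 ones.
Convert 0x4F (hexadecimal) → 4×16 + 15 = 79 (decimal)
Convert 9 tens, 2 ones (place-value notation) → 9×10 + 2 = 92 (decimal)
Compute lcm(79, 92) = 7268
7268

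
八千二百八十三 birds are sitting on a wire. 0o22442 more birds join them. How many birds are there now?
Convert 八千二百八十三 (Chinese numeral) → 8×1000 + 2×100 + 8×10 + 3 = 8283 (decimal)
Convert 0o22442 (octal) → 2×4096 + 2×512 + 4×64 + 4×8 + 2 = 9506 (decimal)
Compute 8283 + 9506 = 17789
17789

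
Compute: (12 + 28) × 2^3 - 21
Convert 2^3 (power) → 8 (decimal)
Expression in decimal: (12 + 28) × 8 - 21
Parentheses first: 12 + 28 = 40
Multiply: 40 × 8 = 320
Subtract: 320 - 21 = 299
299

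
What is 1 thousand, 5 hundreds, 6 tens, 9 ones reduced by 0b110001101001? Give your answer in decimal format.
Convert 1 thousand, 5 hundreds, 6 tens, 9 ones (place-value notation) → 1×1000 + 5×100 + 6×10 + 9 = 1569 (decimal)
Convert 0b110001101001 (binary) → 2048 + 1024 + 64 + 32 + 8 + 1 = 3177 (decimal)
Compute 1569 - 3177 = -1608
-1608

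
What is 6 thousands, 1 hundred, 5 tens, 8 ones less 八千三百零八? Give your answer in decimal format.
Convert 6 thousands, 1 hundred, 5 tens, 8 ones (place-value notation) → 6×1000 + 1×100 + 5×10 + 8 = 6158 (decimal)
Convert 八千三百零八 (Chinese numeral) → 8×1000 + 3×100 + 8 = 8308 (decimal)
Compute 6158 - 8308 = -2150
-2150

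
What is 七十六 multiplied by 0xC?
Convert 七十六 (Chinese numeral) → 7×10 + 6 = 76 (decimal)
Convert 0xC (hexadecimal) → 12 (decimal)
Compute 76 × 12 = 912
912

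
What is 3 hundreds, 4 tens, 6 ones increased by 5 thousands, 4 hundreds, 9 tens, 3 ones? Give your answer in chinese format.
Convert 3 hundreds, 4 tens, 6 ones (place-value notation) → 3×100 + 4×10 + 6 = 346 (decimal)
Convert 5 thousands, 4 hundreds, 9 tens, 3 ones (place-value notation) → 5×1000 + 4×100 + 9×10 + 3 = 5493 (decimal)
Compute 346 + 5493 = 5839
Convert 5839 (decimal) → 5839 = 5×1000 + 8×100 + 3×10 + 9 → 五千八百三十九 (Chinese numeral)
五千八百三十九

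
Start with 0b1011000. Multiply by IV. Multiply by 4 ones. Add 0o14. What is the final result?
Convert 0b1011000 (binary) → 64 + 16 + 8 = 88 (decimal)
Start: 88
Convert IV (Roman numeral) → 4 (decimal)
88 × 4 = 352
Convert 4 ones (place-value notation) → 4 (decimal)
352 × 4 = 1408
Convert 0o14 (octal) → 1×8 + 4 = 12 (decimal)
1408 + 12 = 1420
1420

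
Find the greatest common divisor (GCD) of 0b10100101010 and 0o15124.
Convert 0b10100101010 (binary) → 1024 + 256 + 32 + 8 + 2 = 1322 (decimal)
Convert 0o15124 (octal) → 1×4096 + 5×512 + 1×64 + 2×8 + 4 = 6740 (decimal)
Compute gcd(1322, 6740) = 2
2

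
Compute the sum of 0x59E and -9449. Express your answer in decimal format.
Convert 0x59E (hexadecimal) → 5×256 + 9×16 + 14 = 1438 (decimal)
Compute 1438 + -9449 = -8011
-8011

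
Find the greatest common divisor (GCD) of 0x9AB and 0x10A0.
Convert 0x9AB (hexadecimal) → 9×256 + 10×16 + 11 = 2475 (decimal)
Convert 0x10A0 (hexadecimal) → 1×4096 + 10×16 = 4256 (decimal)
Compute gcd(2475, 4256) = 1
1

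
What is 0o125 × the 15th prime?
Convert 0o125 (octal) → 1×64 + 2×8 + 5 = 85 (decimal)
Convert the 15th prime (prime index) → 47 (decimal)
Compute 85 × 47 = 3995
3995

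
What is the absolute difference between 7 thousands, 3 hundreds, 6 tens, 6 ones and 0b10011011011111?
Convert 7 thousands, 3 hundreds, 6 tens, 6 ones (place-value notation) → 7×1000 + 3×100 + 6×10 + 6 = 7366 (decimal)
Convert 0b10011011011111 (binary) → 8192 + 1024 + 512 + 128 + 64 + 16 + 8 + 4 + 2 + 1 = 9951 (decimal)
Compute |7366 - 9951| = 2585
2585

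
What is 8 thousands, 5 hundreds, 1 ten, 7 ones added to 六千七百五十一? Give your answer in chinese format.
Convert 8 thousands, 5 hundreds, 1 ten, 7 ones (place-value notation) → 8×1000 + 5×100 + 1×10 + 7 = 8517 (decimal)
Convert 六千七百五十一 (Chinese numeral) → 6×1000 + 7×100 + 5×10 + 1 = 6751 (decimal)
Compute 8517 + 6751 = 15268
Convert 15268 (decimal) → 15268 = 1×10000 + 5×1000 + 2×100 + 6×10 + 8 → 一万五千二百六十八 (Chinese numeral)
一万五千二百六十八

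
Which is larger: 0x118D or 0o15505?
Convert 0x118D (hexadecimal) → 1×4096 + 1×256 + 8×16 + 13 = 4493 (decimal)
Convert 0o15505 (octal) → 1×4096 + 5×512 + 5×64 + 5 = 6981 (decimal)
Compare 4493 vs 6981: larger = 6981
6981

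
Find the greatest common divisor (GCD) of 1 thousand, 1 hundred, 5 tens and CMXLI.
Convert 1 thousand, 1 hundred, 5 tens (place-value notation) → 1×1000 + 1×100 + 5×10 = 1150 (decimal)
Convert CMXLI (Roman numeral) → 900 + 40 + 1 = 941 (decimal)
Compute gcd(1150, 941) = 1
1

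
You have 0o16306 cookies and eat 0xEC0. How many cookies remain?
Convert 0o16306 (octal) → 1×4096 + 6×512 + 3×64 + 6 = 7366 (decimal)
Convert 0xEC0 (hexadecimal) → 14×256 + 12×16 = 3776 (decimal)
Compute 7366 - 3776 = 3590
3590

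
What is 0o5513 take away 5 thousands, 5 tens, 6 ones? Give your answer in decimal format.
Convert 0o5513 (octal) → 5×512 + 5×64 + 1×8 + 3 = 2891 (decimal)
Convert 5 thousands, 5 tens, 6 ones (place-value notation) → 5×1000 + 5×10 + 6 = 5056 (decimal)
Compute 2891 - 5056 = -2165
-2165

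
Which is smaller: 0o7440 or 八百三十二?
Convert 0o7440 (octal) → 7×512 + 4×64 + 4×8 = 3872 (decimal)
Convert 八百三十二 (Chinese numeral) → 8×100 + 3×10 + 2 = 832 (decimal)
Compare 3872 vs 832: smaller = 832
832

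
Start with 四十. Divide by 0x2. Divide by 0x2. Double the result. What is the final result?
Convert 四十 (Chinese numeral) → 4×10 = 40 (decimal)
Start: 40
Convert 0x2 (hexadecimal) → 2 (decimal)
40 ÷ 2 = 20
Convert 0x2 (hexadecimal) → 2 (decimal)
20 ÷ 2 = 10
10 × 2 = 20
20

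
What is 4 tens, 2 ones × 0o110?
Convert 4 tens, 2 ones (place-value notation) → 4×10 + 2 = 42 (decimal)
Convert 0o110 (octal) → 1×64 + 1×8 = 72 (decimal)
Compute 42 × 72 = 3024
3024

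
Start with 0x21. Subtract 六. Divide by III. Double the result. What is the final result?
Convert 0x21 (hexadecimal) → 2×16 + 1 = 33 (decimal)
Start: 33
Convert 六 (Chinese numeral) → 6 (decimal)
33 - 6 = 27
Convert III (Roman numeral) → 1 + 1 + 1 = 3 (decimal)
27 ÷ 3 = 9
9 × 2 = 18
18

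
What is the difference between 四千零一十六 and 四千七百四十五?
Convert 四千零一十六 (Chinese numeral) → 4×1000 + 1×10 + 6 = 4016 (decimal)
Convert 四千七百四十五 (Chinese numeral) → 4×1000 + 7×100 + 4×10 + 5 = 4745 (decimal)
Difference: |4016 - 4745| = 729
729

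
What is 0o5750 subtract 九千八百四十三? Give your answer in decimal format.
Convert 0o5750 (octal) → 5×512 + 7×64 + 5×8 = 3048 (decimal)
Convert 九千八百四十三 (Chinese numeral) → 9×1000 + 8×100 + 4×10 + 3 = 9843 (decimal)
Compute 3048 - 9843 = -6795
-6795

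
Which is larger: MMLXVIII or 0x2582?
Convert MMLXVIII (Roman numeral) → 1000 + 1000 + 50 + 10 + 5 + 1 + 1 + 1 = 2068 (decimal)
Convert 0x2582 (hexadecimal) → 2×4096 + 5×256 + 8×16 + 2 = 9602 (decimal)
Compare 2068 vs 9602: larger = 9602
9602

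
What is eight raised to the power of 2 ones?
Convert eight (English words) → 8 (decimal)
Convert 2 ones (place-value notation) → 2 (decimal)
Compute 8 ^ 2 = 64
64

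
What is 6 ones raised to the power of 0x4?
Convert 6 ones (place-value notation) → 6 (decimal)
Convert 0x4 (hexadecimal) → 4 (decimal)
Compute 6 ^ 4 = 1296
1296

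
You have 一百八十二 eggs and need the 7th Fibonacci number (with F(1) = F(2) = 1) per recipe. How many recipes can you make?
Convert 一百八十二 (Chinese numeral) → 1×100 + 8×10 + 2 = 182 (decimal)
Convert the 7th Fibonacci number (with F(1) = F(2) = 1) (Fibonacci index) → 1, 1, 2, 3, 5, 8, 13 → 13 (decimal)
Compute 182 ÷ 13 = 14
14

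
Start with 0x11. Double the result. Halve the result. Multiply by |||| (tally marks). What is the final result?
Convert 0x11 (hexadecimal) → 1×16 + 1 = 17 (decimal)
Start: 17
17 × 2 = 34
34 ÷ 2 = 17
Convert |||| (tally marks) → 4 (decimal)
17 × 4 = 68
68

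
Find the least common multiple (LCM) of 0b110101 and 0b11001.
Convert 0b110101 (binary) → 32 + 16 + 4 + 1 = 53 (decimal)
Convert 0b11001 (binary) → 16 + 8 + 1 = 25 (decimal)
Compute lcm(53, 25) = 1325
1325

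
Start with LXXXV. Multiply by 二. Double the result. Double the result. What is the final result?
Convert LXXXV (Roman numeral) → 50 + 10 + 10 + 10 + 5 = 85 (decimal)
Start: 85
Convert 二 (Chinese numeral) → 2 (decimal)
85 × 2 = 170
170 × 2 = 340
340 × 2 = 680
680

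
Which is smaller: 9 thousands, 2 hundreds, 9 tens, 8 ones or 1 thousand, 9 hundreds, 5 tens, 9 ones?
Convert 9 thousands, 2 hundreds, 9 tens, 8 ones (place-value notation) → 9×1000 + 2×100 + 9×10 + 8 = 9298 (decimal)
Convert 1 thousand, 9 hundreds, 5 tens, 9 ones (place-value notation) → 1×1000 + 9×100 + 5×10 + 9 = 1959 (decimal)
Compare 9298 vs 1959: smaller = 1959
1959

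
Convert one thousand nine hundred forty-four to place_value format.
Convert one thousand nine hundred forty-four (English words) → 1×1000 + 9×100 + 44 = 1944 (decimal)
Convert 1944 (decimal) → 1944 = 1×1000 + 9×100 + 4×10 + 4 → 1 thousand, 9 hundreds, 4 tens, 4 ones (place-value notation)
1 thousand, 9 hundreds, 4 tens, 4 ones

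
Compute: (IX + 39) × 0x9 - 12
Convert IX (Roman numeral) → 9 (decimal)
Convert 0x9 (hexadecimal) → 9 (decimal)
Expression in decimal: (9 + 39) × 9 - 12
Parentheses first: 9 + 39 = 48
Multiply: 48 × 9 = 432
Subtract: 432 - 12 = 420
420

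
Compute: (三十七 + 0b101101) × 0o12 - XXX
Convert 三十七 (Chinese numeral) → 3×10 + 7 = 37 (decimal)
Convert 0b101101 (binary) → 32 + 8 + 4 + 1 = 45 (decimal)
Convert 0o12 (octal) → 1×8 + 2 = 10 (decimal)
Convert XXX (Roman numeral) → 10 + 10 + 10 = 30 (decimal)
Expression in decimal: (37 + 45) × 10 - 30
Parentheses first: 37 + 45 = 82
Multiply: 82 × 10 = 820
Subtract: 820 - 30 = 790
790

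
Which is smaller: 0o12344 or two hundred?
Convert 0o12344 (octal) → 1×4096 + 2×512 + 3×64 + 4×8 + 4 = 5348 (decimal)
Convert two hundred (English words) → 2×100 = 200 (decimal)
Compare 5348 vs 200: smaller = 200
200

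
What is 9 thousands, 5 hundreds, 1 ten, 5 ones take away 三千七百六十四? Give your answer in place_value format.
Convert 9 thousands, 5 hundreds, 1 ten, 5 ones (place-value notation) → 9×1000 + 5×100 + 1×10 + 5 = 9515 (decimal)
Convert 三千七百六十四 (Chinese numeral) → 3×1000 + 7×100 + 6×10 + 4 = 3764 (decimal)
Compute 9515 - 3764 = 5751
Convert 5751 (decimal) → 5751 = 5×1000 + 7×100 + 5×10 + 1 → 5 thousands, 7 hundreds, 5 tens, 1 one (place-value notation)
5 thousands, 7 hundreds, 5 tens, 1 one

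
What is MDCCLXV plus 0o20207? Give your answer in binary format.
Convert MDCCLXV (Roman numeral) → 1000 + 500 + 100 + 100 + 50 + 10 + 5 = 1765 (decimal)
Convert 0o20207 (octal) → 2×4096 + 2×64 + 7 = 8327 (decimal)
Compute 1765 + 8327 = 10092
Convert 10092 (decimal) → 10092 = 8192 + 1024 + 512 + 256 + 64 + 32 + 8 + 4 → 0b10011101101100 (binary)
0b10011101101100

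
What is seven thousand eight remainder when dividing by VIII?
Convert seven thousand eight (English words) → 7×1000 + 8 = 7008 (decimal)
Convert VIII (Roman numeral) → 5 + 1 + 1 + 1 = 8 (decimal)
Compute 7008 mod 8 = 0
0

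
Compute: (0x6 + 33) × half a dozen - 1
Convert 0x6 (hexadecimal) → 6 (decimal)
Convert half a dozen (colloquial) → 6 (decimal)
Expression in decimal: (6 + 33) × 6 - 1
Parentheses first: 6 + 33 = 39
Multiply: 39 × 6 = 234
Subtract: 234 - 1 = 233
233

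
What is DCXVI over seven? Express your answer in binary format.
Convert DCXVI (Roman numeral) → 500 + 100 + 10 + 5 + 1 = 616 (decimal)
Convert seven (English words) → 7 (decimal)
Compute 616 ÷ 7 = 88
Convert 88 (decimal) → 88 = 64 + 16 + 8 → 0b1011000 (binary)
0b1011000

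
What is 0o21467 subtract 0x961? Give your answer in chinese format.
Convert 0o21467 (octal) → 2×4096 + 1×512 + 4×64 + 6×8 + 7 = 9015 (decimal)
Convert 0x961 (hexadecimal) → 9×256 + 6×16 + 1 = 2401 (decimal)
Compute 9015 - 2401 = 6614
Convert 6614 (decimal) → 6614 = 6×1000 + 6×100 + 1×10 + 4 → 六千六百一十四 (Chinese numeral)
六千六百一十四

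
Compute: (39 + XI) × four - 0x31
Convert XI (Roman numeral) → 10 + 1 = 11 (decimal)
Convert four (English words) → 4 (decimal)
Convert 0x31 (hexadecimal) → 3×16 + 1 = 49 (decimal)
Expression in decimal: (39 + 11) × 4 - 49
Parentheses first: 39 + 11 = 50
Multiply: 50 × 4 = 200
Subtract: 200 - 49 = 151
151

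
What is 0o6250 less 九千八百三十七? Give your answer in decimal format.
Convert 0o6250 (octal) → 6×512 + 2×64 + 5×8 = 3240 (decimal)
Convert 九千八百三十七 (Chinese numeral) → 9×1000 + 8×100 + 3×10 + 7 = 9837 (decimal)
Compute 3240 - 9837 = -6597
-6597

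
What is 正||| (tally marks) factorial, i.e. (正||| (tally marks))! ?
Convert 正||| (tally marks) → 5 + 3 = 8 (decimal)
Compute 8! = 40320
40320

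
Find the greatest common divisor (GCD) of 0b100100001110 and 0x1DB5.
Convert 0b100100001110 (binary) → 2048 + 256 + 8 + 4 + 2 = 2318 (decimal)
Convert 0x1DB5 (hexadecimal) → 1×4096 + 13×256 + 11×16 + 5 = 7605 (decimal)
Compute gcd(2318, 7605) = 1
1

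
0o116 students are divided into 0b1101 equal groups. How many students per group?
Convert 0o116 (octal) → 1×64 + 1×8 + 6 = 78 (decimal)
Convert 0b1101 (binary) → 8 + 4 + 1 = 13 (decimal)
Compute 78 ÷ 13 = 6
6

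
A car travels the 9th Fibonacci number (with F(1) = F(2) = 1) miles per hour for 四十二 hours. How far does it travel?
Convert the 9th Fibonacci number (with F(1) = F(2) = 1) (Fibonacci index) → 1, 1, 2, 3, 5, 8, 13, 21, 34 → 34 (decimal)
Convert 四十二 (Chinese numeral) → 4×10 + 2 = 42 (decimal)
Compute 34 × 42 = 1428
1428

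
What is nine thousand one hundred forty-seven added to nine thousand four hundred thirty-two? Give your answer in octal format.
Convert nine thousand one hundred forty-seven (English words) → 9×1000 + 1×100 + 47 = 9147 (decimal)
Convert nine thousand four hundred thirty-two (English words) → 9×1000 + 4×100 + 32 = 9432 (decimal)
Compute 9147 + 9432 = 18579
Convert 18579 (decimal) → 18579 = 4×4096 + 4×512 + 2×64 + 2×8 + 3 → 0o44223 (octal)
0o44223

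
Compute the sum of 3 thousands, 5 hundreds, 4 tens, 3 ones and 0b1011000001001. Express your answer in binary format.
Convert 3 thousands, 5 hundreds, 4 tens, 3 ones (place-value notation) → 3×1000 + 5×100 + 4×10 + 3 = 3543 (decimal)
Convert 0b1011000001001 (binary) → 4096 + 1024 + 512 + 8 + 1 = 5641 (decimal)
Compute 3543 + 5641 = 9184
Convert 9184 (decimal) → 9184 = 8192 + 512 + 256 + 128 + 64 + 32 → 0b10001111100000 (binary)
0b10001111100000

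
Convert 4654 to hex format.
Convert 4654 (decimal) → 4654 = 1×4096 + 2×256 + 2×16 + 14 → 0x122E (hexadecimal)
0x122E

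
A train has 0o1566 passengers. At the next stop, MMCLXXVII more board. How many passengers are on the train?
Convert 0o1566 (octal) → 1×512 + 5×64 + 6×8 + 6 = 886 (decimal)
Convert MMCLXXVII (Roman numeral) → 1000 + 1000 + 100 + 50 + 10 + 10 + 5 + 1 + 1 = 2177 (decimal)
Compute 886 + 2177 = 3063
3063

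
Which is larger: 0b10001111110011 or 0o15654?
Convert 0b10001111110011 (binary) → 8192 + 512 + 256 + 128 + 64 + 32 + 16 + 2 + 1 = 9203 (decimal)
Convert 0o15654 (octal) → 1×4096 + 5×512 + 6×64 + 5×8 + 4 = 7084 (decimal)
Compare 9203 vs 7084: larger = 9203
9203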